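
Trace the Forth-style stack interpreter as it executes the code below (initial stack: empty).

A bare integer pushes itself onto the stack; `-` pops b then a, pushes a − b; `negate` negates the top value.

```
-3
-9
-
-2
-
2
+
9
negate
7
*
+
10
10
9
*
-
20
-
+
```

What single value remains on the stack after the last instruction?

-3     : -3
-9     : -3 -9
-      : 6
-2     : 6 -2
-      : 8
2      : 8 2
+      : 10
9      : 10 9
negate : 10 -9
7      : 10 -9 7
*      : 10 -63
+      : -53
10     : -53 10
10     : -53 10 10
9      : -53 10 10 9
*      : -53 10 90
-      : -53 -80
20     : -53 -80 20
-      : -53 -100
+      : -153

-153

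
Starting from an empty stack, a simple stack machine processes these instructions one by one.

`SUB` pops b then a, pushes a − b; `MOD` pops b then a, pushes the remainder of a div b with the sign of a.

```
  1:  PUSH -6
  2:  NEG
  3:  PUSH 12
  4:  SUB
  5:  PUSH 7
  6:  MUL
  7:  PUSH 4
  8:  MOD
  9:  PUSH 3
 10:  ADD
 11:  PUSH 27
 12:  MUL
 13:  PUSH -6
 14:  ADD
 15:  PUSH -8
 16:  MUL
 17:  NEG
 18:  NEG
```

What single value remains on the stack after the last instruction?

PUSH -6 -> -6
NEG     -> 6
PUSH 12 -> 6 12
SUB     -> -6
PUSH 7  -> -6 7
MUL     -> -42
PUSH 4  -> -42 4
MOD     -> -2
PUSH 3  -> -2 3
ADD     -> 1
PUSH 27 -> 1 27
MUL     -> 27
PUSH -6 -> 27 -6
ADD     -> 21
PUSH -8 -> 21 -8
MUL     -> -168
NEG     -> 168
NEG     -> -168

-168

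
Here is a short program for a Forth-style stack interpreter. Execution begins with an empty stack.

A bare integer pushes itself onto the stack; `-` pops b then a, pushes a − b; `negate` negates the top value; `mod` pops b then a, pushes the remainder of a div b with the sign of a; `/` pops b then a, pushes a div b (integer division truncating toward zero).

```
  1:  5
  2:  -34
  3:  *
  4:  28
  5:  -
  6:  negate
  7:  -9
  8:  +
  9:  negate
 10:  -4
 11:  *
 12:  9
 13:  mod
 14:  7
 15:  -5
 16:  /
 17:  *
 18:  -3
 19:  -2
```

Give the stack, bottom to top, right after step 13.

[0]

5      -> 5
-34    -> 5 -34
*      -> -170
28     -> -170 28
-      -> -198
negate -> 198
-9     -> 198 -9
+      -> 189
negate -> -189
-4     -> -189 -4
*      -> 756
9      -> 756 9
mod    -> 0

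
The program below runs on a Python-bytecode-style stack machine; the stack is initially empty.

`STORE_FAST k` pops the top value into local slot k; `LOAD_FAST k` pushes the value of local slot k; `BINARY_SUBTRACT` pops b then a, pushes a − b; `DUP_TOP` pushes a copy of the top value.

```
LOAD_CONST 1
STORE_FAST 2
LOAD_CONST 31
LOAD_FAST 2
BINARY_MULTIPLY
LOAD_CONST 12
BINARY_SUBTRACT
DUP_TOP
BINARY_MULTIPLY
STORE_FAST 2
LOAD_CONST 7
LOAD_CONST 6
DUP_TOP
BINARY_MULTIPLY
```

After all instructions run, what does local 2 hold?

LOAD_CONST 1    : 1
STORE_FAST 2    : (empty)
LOAD_CONST 31   : 31
LOAD_FAST 2     : 31 1
BINARY_MULTIPLY : 31
LOAD_CONST 12   : 31 12
BINARY_SUBTRACT : 19
DUP_TOP         : 19 19
BINARY_MULTIPLY : 361
STORE_FAST 2    : (empty)
LOAD_CONST 7    : 7
LOAD_CONST 6    : 7 6
DUP_TOP         : 7 6 6
BINARY_MULTIPLY : 7 36

361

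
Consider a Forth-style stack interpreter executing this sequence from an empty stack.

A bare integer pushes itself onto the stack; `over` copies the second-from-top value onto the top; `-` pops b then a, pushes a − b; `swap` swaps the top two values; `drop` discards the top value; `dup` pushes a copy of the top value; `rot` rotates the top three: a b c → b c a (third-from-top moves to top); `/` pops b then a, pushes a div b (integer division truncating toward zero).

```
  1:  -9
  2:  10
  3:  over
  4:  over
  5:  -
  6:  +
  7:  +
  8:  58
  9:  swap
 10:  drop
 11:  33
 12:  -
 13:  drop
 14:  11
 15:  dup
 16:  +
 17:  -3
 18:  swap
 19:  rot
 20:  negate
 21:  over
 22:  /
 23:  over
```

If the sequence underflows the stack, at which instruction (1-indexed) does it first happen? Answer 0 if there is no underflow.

19

-9   : -9
10   : -9 10
over : -9 10 -9
over : -9 10 -9 10
-    : -9 10 -19
+    : -9 -9
+    : -18
58   : -18 58
swap : 58 -18
drop : 58
33   : 58 33
-    : 25
drop : (empty)
11   : 11
dup  : 11 11
+    : 22
-3   : 22 -3
swap : -3 22
rot  — needs 3 operands, stack has 2 → underflow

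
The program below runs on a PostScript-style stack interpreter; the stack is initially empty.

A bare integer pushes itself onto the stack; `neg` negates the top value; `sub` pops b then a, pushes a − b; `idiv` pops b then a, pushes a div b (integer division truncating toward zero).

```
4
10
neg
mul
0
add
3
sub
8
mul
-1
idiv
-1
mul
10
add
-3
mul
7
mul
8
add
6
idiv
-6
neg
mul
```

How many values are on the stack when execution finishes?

1

4    → 4
10   → 4 10
neg  → 4 -10
mul  → -40
0    → -40 0
add  → -40
3    → -40 3
sub  → -43
8    → -43 8
mul  → -344
-1   → -344 -1
idiv → 344
-1   → 344 -1
mul  → -344
10   → -344 10
add  → -334
-3   → -334 -3
mul  → 1002
7    → 1002 7
mul  → 7014
8    → 7014 8
add  → 7022
6    → 7022 6
idiv → 1170
-6   → 1170 -6
neg  → 1170 6
mul  → 7020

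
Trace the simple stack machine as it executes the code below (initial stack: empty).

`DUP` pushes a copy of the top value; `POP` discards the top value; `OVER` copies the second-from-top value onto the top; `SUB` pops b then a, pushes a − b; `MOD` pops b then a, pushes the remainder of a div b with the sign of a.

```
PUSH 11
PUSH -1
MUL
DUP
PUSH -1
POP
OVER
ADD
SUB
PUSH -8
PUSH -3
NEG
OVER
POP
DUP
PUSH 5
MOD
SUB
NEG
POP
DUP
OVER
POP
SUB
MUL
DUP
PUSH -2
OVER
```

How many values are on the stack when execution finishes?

PUSH 11 → [11]
PUSH -1 → [11, -1]
MUL     → [-11]
DUP     → [-11, -11]
PUSH -1 → [-11, -11, -1]
POP     → [-11, -11]
OVER    → [-11, -11, -11]
ADD     → [-11, -22]
SUB     → [11]
PUSH -8 → [11, -8]
PUSH -3 → [11, -8, -3]
NEG     → [11, -8, 3]
OVER    → [11, -8, 3, -8]
POP     → [11, -8, 3]
DUP     → [11, -8, 3, 3]
PUSH 5  → [11, -8, 3, 3, 5]
MOD     → [11, -8, 3, 3]
SUB     → [11, -8, 0]
NEG     → [11, -8, 0]
POP     → [11, -8]
DUP     → [11, -8, -8]
OVER    → [11, -8, -8, -8]
POP     → [11, -8, -8]
SUB     → [11, 0]
MUL     → [0]
DUP     → [0, 0]
PUSH -2 → [0, 0, -2]
OVER    → [0, 0, -2, 0]

4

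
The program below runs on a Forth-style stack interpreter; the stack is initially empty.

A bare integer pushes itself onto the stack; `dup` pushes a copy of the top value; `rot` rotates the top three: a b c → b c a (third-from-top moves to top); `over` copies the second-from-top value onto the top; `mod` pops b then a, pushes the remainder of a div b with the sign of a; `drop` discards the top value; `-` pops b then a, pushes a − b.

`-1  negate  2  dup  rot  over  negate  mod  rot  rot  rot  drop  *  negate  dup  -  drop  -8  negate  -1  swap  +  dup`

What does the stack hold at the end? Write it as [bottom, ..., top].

-1     -> [-1]
negate -> [1]
2      -> [1, 2]
dup    -> [1, 2, 2]
rot    -> [2, 2, 1]
over   -> [2, 2, 1, 2]
negate -> [2, 2, 1, -2]
mod    -> [2, 2, 1]
rot    -> [2, 1, 2]
rot    -> [1, 2, 2]
rot    -> [2, 2, 1]
drop   -> [2, 2]
*      -> [4]
negate -> [-4]
dup    -> [-4, -4]
-      -> [0]
drop   -> []
-8     -> [-8]
negate -> [8]
-1     -> [8, -1]
swap   -> [-1, 8]
+      -> [7]
dup    -> [7, 7]

[7, 7]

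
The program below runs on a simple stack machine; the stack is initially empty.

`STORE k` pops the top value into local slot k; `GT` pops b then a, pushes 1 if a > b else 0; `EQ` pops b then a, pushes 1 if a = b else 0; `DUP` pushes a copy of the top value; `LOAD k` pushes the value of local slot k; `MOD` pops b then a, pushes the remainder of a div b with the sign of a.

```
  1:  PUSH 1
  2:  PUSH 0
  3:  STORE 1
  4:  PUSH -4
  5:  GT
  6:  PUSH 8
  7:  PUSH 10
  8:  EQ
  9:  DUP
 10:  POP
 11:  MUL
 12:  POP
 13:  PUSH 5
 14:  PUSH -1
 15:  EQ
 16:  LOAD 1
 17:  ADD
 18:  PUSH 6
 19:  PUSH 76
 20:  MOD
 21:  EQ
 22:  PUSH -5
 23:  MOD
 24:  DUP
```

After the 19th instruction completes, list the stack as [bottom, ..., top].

PUSH 1  -> 1
PUSH 0  -> 1 0
STORE 1 -> 1
PUSH -4 -> 1 -4
GT      -> 1
PUSH 8  -> 1 8
PUSH 10 -> 1 8 10
EQ      -> 1 0
DUP     -> 1 0 0
POP     -> 1 0
MUL     -> 0
POP     -> (empty)
PUSH 5  -> 5
PUSH -1 -> 5 -1
EQ      -> 0
LOAD 1  -> 0 0
ADD     -> 0
PUSH 6  -> 0 6
PUSH 76 -> 0 6 76

[0, 6, 76]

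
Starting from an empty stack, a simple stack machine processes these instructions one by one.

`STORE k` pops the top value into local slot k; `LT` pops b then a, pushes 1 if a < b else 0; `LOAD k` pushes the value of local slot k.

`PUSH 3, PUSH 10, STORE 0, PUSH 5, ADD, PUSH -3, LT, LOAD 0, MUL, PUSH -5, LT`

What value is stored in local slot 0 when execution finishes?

10

PUSH 3  -> 3
PUSH 10 -> 3 10
STORE 0 -> 3
PUSH 5  -> 3 5
ADD     -> 8
PUSH -3 -> 8 -3
LT      -> 0
LOAD 0  -> 0 10
MUL     -> 0
PUSH -5 -> 0 -5
LT      -> 0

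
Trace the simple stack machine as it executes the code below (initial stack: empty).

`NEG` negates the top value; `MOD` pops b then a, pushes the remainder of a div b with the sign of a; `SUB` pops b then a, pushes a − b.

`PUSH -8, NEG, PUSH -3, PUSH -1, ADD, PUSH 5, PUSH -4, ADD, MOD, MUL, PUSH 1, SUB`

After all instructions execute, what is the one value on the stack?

PUSH -8 : -8
NEG     : 8
PUSH -3 : 8 -3
PUSH -1 : 8 -3 -1
ADD     : 8 -4
PUSH 5  : 8 -4 5
PUSH -4 : 8 -4 5 -4
ADD     : 8 -4 1
MOD     : 8 0
MUL     : 0
PUSH 1  : 0 1
SUB     : -1

-1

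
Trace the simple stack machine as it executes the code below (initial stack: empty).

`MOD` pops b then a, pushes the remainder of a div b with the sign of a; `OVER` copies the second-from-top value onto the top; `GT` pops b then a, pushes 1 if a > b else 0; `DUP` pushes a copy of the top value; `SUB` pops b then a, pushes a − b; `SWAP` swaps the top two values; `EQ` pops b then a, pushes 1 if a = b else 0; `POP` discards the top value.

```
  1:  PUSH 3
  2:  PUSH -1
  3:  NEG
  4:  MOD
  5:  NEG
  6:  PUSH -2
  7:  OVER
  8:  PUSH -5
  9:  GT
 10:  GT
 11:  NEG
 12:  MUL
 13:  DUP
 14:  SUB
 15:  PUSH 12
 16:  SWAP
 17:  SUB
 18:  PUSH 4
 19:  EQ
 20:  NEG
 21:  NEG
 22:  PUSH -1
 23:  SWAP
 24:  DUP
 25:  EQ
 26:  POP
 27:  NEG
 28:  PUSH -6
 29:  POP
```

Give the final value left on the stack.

PUSH 3   3
PUSH -1  3 -1
NEG      3 1
MOD      0
NEG      0
PUSH -2  0 -2
OVER     0 -2 0
PUSH -5  0 -2 0 -5
GT       0 -2 1
GT       0 0
NEG      0 0
MUL      0
DUP      0 0
SUB      0
PUSH 12  0 12
SWAP     12 0
SUB      12
PUSH 4   12 4
EQ       0
NEG      0
NEG      0
PUSH -1  0 -1
SWAP     -1 0
DUP      -1 0 0
EQ       -1 1
POP      -1
NEG      1
PUSH -6  1 -6
POP      1

1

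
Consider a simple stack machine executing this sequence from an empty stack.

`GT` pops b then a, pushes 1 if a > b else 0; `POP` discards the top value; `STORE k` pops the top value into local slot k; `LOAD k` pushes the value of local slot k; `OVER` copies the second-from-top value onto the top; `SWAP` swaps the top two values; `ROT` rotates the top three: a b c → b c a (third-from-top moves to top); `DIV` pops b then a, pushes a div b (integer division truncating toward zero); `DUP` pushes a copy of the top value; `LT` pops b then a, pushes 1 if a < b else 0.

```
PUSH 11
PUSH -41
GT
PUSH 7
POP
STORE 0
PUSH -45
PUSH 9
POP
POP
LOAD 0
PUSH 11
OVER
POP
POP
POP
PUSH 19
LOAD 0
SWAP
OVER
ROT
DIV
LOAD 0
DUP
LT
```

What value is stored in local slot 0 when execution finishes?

1

PUSH 11  → 11
PUSH -41 → 11 -41
GT       → 1
PUSH 7   → 1 7
POP      → 1
STORE 0  → (empty)
PUSH -45 → -45
PUSH 9   → -45 9
POP      → -45
POP      → (empty)
LOAD 0   → 1
PUSH 11  → 1 11
OVER     → 1 11 1
POP      → 1 11
POP      → 1
POP      → (empty)
PUSH 19  → 19
LOAD 0   → 19 1
SWAP     → 1 19
OVER     → 1 19 1
ROT      → 19 1 1
DIV      → 19 1
LOAD 0   → 19 1 1
DUP      → 19 1 1 1
LT       → 19 1 0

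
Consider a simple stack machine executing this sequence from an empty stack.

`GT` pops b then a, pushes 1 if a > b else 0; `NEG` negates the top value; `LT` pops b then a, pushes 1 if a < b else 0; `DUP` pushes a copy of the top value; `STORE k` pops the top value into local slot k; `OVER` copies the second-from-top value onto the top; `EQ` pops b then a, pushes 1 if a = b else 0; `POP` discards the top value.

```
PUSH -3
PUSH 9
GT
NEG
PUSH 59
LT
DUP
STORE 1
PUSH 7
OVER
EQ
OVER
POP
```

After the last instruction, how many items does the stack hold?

2

PUSH -3 → [-3]
PUSH 9  → [-3, 9]
GT      → [0]
NEG     → [0]
PUSH 59 → [0, 59]
LT      → [1]
DUP     → [1, 1]
STORE 1 → [1]
PUSH 7  → [1, 7]
OVER    → [1, 7, 1]
EQ      → [1, 0]
OVER    → [1, 0, 1]
POP     → [1, 0]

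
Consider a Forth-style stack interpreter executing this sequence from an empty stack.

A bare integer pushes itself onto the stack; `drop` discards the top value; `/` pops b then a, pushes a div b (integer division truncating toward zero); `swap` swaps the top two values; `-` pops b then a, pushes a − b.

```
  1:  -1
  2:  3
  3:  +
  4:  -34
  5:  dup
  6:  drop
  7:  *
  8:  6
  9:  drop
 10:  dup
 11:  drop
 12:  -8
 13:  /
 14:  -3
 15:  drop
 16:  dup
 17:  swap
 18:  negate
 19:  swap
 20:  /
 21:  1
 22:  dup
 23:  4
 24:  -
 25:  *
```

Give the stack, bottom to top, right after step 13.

[8]

-1   → -1
3    → -1 3
+    → 2
-34  → 2 -34
dup  → 2 -34 -34
drop → 2 -34
*    → -68
6    → -68 6
drop → -68
dup  → -68 -68
drop → -68
-8   → -68 -8
/    → 8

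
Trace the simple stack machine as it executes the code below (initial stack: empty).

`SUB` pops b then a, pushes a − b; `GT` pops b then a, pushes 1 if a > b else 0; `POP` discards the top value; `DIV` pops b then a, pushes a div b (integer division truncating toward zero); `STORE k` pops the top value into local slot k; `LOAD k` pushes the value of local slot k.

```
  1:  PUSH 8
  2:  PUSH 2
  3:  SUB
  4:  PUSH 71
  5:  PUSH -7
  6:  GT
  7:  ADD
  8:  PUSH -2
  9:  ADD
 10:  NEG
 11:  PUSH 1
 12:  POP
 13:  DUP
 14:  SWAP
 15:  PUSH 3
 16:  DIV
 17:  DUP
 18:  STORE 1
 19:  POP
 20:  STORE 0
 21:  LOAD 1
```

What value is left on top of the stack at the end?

-1

PUSH 8  → 8
PUSH 2  → 8 2
SUB     → 6
PUSH 71 → 6 71
PUSH -7 → 6 71 -7
GT      → 6 1
ADD     → 7
PUSH -2 → 7 -2
ADD     → 5
NEG     → -5
PUSH 1  → -5 1
POP     → -5
DUP     → -5 -5
SWAP    → -5 -5
PUSH 3  → -5 -5 3
DIV     → -5 -1
DUP     → -5 -1 -1
STORE 1 → -5 -1
POP     → -5
STORE 0 → (empty)
LOAD 1  → -1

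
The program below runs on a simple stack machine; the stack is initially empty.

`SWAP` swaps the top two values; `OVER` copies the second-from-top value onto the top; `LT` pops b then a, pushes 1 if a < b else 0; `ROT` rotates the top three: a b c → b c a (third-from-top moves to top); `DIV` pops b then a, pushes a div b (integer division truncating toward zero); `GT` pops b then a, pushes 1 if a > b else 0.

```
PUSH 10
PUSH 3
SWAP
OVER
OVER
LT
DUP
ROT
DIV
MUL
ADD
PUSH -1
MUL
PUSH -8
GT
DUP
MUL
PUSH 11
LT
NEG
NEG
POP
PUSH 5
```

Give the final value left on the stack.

5

PUSH 10 -> 10
PUSH 3  -> 10 3
SWAP    -> 3 10
OVER    -> 3 10 3
OVER    -> 3 10 3 10
LT      -> 3 10 1
DUP     -> 3 10 1 1
ROT     -> 3 1 1 10
DIV     -> 3 1 0
MUL     -> 3 0
ADD     -> 3
PUSH -1 -> 3 -1
MUL     -> -3
PUSH -8 -> -3 -8
GT      -> 1
DUP     -> 1 1
MUL     -> 1
PUSH 11 -> 1 11
LT      -> 1
NEG     -> -1
NEG     -> 1
POP     -> (empty)
PUSH 5  -> 5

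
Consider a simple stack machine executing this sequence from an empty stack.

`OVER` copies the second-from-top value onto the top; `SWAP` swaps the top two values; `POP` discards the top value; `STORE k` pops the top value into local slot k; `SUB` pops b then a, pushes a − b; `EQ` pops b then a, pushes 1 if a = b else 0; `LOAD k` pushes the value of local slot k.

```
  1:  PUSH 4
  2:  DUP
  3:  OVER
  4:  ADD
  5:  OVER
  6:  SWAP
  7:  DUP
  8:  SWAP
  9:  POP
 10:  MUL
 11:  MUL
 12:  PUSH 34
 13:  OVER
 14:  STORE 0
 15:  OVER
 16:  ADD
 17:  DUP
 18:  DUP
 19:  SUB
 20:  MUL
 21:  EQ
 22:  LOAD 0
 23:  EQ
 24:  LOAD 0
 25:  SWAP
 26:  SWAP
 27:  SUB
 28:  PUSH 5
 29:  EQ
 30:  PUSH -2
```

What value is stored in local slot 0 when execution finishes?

128

PUSH 4  → 4
DUP     → 4 4
OVER    → 4 4 4
ADD     → 4 8
OVER    → 4 8 4
SWAP    → 4 4 8
DUP     → 4 4 8 8
SWAP    → 4 4 8 8
POP     → 4 4 8
MUL     → 4 32
MUL     → 128
PUSH 34 → 128 34
OVER    → 128 34 128
STORE 0 → 128 34
OVER    → 128 34 128
ADD     → 128 162
DUP     → 128 162 162
DUP     → 128 162 162 162
SUB     → 128 162 0
MUL     → 128 0
EQ      → 0
LOAD 0  → 0 128
EQ      → 0
LOAD 0  → 0 128
SWAP    → 128 0
SWAP    → 0 128
SUB     → -128
PUSH 5  → -128 5
EQ      → 0
PUSH -2 → 0 -2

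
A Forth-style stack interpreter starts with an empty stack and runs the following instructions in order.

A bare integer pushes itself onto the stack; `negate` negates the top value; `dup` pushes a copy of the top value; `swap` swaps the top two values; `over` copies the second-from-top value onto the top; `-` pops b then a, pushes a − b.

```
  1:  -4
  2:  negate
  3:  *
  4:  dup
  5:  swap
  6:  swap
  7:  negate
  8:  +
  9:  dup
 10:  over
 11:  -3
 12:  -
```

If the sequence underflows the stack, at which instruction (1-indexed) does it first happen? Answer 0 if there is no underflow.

3

-4     : -4
negate : 4
*  — needs 2 operands, stack has 1 → underflow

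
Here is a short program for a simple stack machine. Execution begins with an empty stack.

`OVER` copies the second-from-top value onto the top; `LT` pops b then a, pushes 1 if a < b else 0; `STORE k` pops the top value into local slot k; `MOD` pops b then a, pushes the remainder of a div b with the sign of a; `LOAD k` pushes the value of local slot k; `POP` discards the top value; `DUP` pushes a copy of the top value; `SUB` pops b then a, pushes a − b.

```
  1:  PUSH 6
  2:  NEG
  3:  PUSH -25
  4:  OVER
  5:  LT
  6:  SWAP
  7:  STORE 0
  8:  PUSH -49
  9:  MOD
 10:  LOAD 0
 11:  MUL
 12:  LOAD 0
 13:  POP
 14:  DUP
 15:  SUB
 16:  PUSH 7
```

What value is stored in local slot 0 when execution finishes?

PUSH 6   -> 6
NEG      -> -6
PUSH -25 -> -6 -25
OVER     -> -6 -25 -6
LT       -> -6 1
SWAP     -> 1 -6
STORE 0  -> 1
PUSH -49 -> 1 -49
MOD      -> 1
LOAD 0   -> 1 -6
MUL      -> -6
LOAD 0   -> -6 -6
POP      -> -6
DUP      -> -6 -6
SUB      -> 0
PUSH 7   -> 0 7

-6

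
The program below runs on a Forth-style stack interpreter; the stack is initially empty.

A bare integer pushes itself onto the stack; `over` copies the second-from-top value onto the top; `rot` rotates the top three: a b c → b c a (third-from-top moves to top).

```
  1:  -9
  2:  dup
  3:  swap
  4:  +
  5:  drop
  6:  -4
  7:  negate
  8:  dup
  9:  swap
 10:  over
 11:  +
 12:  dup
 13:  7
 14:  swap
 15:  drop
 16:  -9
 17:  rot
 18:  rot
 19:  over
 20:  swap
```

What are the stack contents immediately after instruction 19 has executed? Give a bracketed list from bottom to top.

[4, -9, 8, 7, 8]

-9     -> [-9]
dup    -> [-9, -9]
swap   -> [-9, -9]
+      -> [-18]
drop   -> []
-4     -> [-4]
negate -> [4]
dup    -> [4, 4]
swap   -> [4, 4]
over   -> [4, 4, 4]
+      -> [4, 8]
dup    -> [4, 8, 8]
7      -> [4, 8, 8, 7]
swap   -> [4, 8, 7, 8]
drop   -> [4, 8, 7]
-9     -> [4, 8, 7, -9]
rot    -> [4, 7, -9, 8]
rot    -> [4, -9, 8, 7]
over   -> [4, -9, 8, 7, 8]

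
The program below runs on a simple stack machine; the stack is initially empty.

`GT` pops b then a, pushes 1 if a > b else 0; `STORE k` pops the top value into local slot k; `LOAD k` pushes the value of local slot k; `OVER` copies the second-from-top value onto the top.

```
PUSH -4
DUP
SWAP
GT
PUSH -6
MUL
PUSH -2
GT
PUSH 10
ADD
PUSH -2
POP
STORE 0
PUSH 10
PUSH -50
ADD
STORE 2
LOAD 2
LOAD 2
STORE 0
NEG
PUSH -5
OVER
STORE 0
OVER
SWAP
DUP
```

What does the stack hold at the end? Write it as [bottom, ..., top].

[40, 40, -5, -5]

PUSH -4  : [-4]
DUP      : [-4, -4]
SWAP     : [-4, -4]
GT       : [0]
PUSH -6  : [0, -6]
MUL      : [0]
PUSH -2  : [0, -2]
GT       : [1]
PUSH 10  : [1, 10]
ADD      : [11]
PUSH -2  : [11, -2]
POP      : [11]
STORE 0  : []
PUSH 10  : [10]
PUSH -50 : [10, -50]
ADD      : [-40]
STORE 2  : []
LOAD 2   : [-40]
LOAD 2   : [-40, -40]
STORE 0  : [-40]
NEG      : [40]
PUSH -5  : [40, -5]
OVER     : [40, -5, 40]
STORE 0  : [40, -5]
OVER     : [40, -5, 40]
SWAP     : [40, 40, -5]
DUP      : [40, 40, -5, -5]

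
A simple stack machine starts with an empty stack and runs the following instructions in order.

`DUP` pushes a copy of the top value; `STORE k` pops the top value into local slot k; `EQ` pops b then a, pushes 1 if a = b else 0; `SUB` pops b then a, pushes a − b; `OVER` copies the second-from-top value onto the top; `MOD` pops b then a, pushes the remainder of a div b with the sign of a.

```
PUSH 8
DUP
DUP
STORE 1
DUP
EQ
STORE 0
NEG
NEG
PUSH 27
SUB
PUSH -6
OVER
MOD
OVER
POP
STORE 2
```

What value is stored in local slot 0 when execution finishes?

1

PUSH 8  → [8]
DUP     → [8, 8]
DUP     → [8, 8, 8]
STORE 1 → [8, 8]
DUP     → [8, 8, 8]
EQ      → [8, 1]
STORE 0 → [8]
NEG     → [-8]
NEG     → [8]
PUSH 27 → [8, 27]
SUB     → [-19]
PUSH -6 → [-19, -6]
OVER    → [-19, -6, -19]
MOD     → [-19, -6]
OVER    → [-19, -6, -19]
POP     → [-19, -6]
STORE 2 → [-19]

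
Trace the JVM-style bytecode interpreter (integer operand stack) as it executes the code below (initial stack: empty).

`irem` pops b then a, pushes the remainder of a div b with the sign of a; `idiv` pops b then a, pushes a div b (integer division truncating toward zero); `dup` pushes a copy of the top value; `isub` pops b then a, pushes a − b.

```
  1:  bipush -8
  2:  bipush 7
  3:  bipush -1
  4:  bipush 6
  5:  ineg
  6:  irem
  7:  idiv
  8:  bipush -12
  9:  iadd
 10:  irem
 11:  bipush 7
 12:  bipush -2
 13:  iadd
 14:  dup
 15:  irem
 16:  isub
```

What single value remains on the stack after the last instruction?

-8

bipush -8  -> -8
bipush 7   -> -8 7
bipush -1  -> -8 7 -1
bipush 6   -> -8 7 -1 6
ineg       -> -8 7 -1 -6
irem       -> -8 7 -1
idiv       -> -8 -7
bipush -12 -> -8 -7 -12
iadd       -> -8 -19
irem       -> -8
bipush 7   -> -8 7
bipush -2  -> -8 7 -2
iadd       -> -8 5
dup        -> -8 5 5
irem       -> -8 0
isub       -> -8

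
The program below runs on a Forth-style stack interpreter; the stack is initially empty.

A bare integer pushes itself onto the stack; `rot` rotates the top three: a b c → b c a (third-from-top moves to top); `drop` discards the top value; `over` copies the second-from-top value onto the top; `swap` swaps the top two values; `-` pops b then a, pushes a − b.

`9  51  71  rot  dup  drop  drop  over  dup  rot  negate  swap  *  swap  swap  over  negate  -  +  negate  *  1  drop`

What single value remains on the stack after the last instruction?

9       9
51      9 51
71      9 51 71
rot     51 71 9
dup     51 71 9 9
drop    51 71 9
drop    51 71
over    51 71 51
dup     51 71 51 51
rot     51 51 51 71
negate  51 51 51 -71
swap    51 51 -71 51
*       51 51 -3621
swap    51 -3621 51
swap    51 51 -3621
over    51 51 -3621 51
negate  51 51 -3621 -51
-       51 51 -3570
+       51 -3519
negate  51 3519
*       179469
1       179469 1
drop    179469

179469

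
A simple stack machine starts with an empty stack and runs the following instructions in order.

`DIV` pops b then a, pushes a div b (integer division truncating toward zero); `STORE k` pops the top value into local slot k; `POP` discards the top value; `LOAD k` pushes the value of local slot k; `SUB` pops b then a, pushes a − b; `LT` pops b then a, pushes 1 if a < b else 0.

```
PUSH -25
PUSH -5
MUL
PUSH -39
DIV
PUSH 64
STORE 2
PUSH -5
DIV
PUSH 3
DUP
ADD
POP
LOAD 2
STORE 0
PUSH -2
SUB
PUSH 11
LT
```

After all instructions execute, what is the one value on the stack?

PUSH -25  -25
PUSH -5   -25 -5
MUL       125
PUSH -39  125 -39
DIV       -3
PUSH 64   -3 64
STORE 2   -3
PUSH -5   -3 -5
DIV       0
PUSH 3    0 3
DUP       0 3 3
ADD       0 6
POP       0
LOAD 2    0 64
STORE 0   0
PUSH -2   0 -2
SUB       2
PUSH 11   2 11
LT        1

1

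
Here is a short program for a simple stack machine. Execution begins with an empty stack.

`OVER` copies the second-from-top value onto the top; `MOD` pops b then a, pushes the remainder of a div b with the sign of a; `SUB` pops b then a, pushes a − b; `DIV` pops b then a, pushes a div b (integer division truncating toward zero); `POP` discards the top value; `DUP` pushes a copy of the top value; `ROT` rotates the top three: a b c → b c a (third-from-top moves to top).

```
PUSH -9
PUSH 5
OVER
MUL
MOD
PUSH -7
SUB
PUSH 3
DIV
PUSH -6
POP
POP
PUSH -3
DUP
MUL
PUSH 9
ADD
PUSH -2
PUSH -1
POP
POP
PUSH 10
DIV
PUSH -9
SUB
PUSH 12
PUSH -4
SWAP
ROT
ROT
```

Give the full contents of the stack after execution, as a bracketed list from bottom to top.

PUSH -9 : -9
PUSH 5  : -9 5
OVER    : -9 5 -9
MUL     : -9 -45
MOD     : -9
PUSH -7 : -9 -7
SUB     : -2
PUSH 3  : -2 3
DIV     : 0
PUSH -6 : 0 -6
POP     : 0
POP     : (empty)
PUSH -3 : -3
DUP     : -3 -3
MUL     : 9
PUSH 9  : 9 9
ADD     : 18
PUSH -2 : 18 -2
PUSH -1 : 18 -2 -1
POP     : 18 -2
POP     : 18
PUSH 10 : 18 10
DIV     : 1
PUSH -9 : 1 -9
SUB     : 10
PUSH 12 : 10 12
PUSH -4 : 10 12 -4
SWAP    : 10 -4 12
ROT     : -4 12 10
ROT     : 12 10 -4

[12, 10, -4]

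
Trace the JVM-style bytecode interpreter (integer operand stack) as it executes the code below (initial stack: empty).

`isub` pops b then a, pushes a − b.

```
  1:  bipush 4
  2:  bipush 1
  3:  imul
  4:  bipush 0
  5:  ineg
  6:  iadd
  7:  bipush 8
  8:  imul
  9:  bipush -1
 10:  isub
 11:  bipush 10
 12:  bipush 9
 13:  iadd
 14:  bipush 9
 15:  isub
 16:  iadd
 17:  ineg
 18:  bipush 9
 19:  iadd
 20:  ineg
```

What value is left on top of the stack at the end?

34

bipush 4  → 4
bipush 1  → 4 1
imul      → 4
bipush 0  → 4 0
ineg      → 4 0
iadd      → 4
bipush 8  → 4 8
imul      → 32
bipush -1 → 32 -1
isub      → 33
bipush 10 → 33 10
bipush 9  → 33 10 9
iadd      → 33 19
bipush 9  → 33 19 9
isub      → 33 10
iadd      → 43
ineg      → -43
bipush 9  → -43 9
iadd      → -34
ineg      → 34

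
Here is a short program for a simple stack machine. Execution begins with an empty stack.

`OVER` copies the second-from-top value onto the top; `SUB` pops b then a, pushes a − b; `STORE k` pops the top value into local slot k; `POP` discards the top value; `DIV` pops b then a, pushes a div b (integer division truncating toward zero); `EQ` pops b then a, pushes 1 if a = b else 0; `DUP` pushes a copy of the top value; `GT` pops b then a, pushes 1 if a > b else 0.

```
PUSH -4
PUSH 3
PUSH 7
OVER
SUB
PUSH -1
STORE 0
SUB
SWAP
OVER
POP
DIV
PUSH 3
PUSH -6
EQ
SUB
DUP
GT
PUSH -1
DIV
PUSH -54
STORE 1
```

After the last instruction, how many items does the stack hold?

PUSH -4  → -4
PUSH 3   → -4 3
PUSH 7   → -4 3 7
OVER     → -4 3 7 3
SUB      → -4 3 4
PUSH -1  → -4 3 4 -1
STORE 0  → -4 3 4
SUB      → -4 -1
SWAP     → -1 -4
OVER     → -1 -4 -1
POP      → -1 -4
DIV      → 0
PUSH 3   → 0 3
PUSH -6  → 0 3 -6
EQ       → 0 0
SUB      → 0
DUP      → 0 0
GT       → 0
PUSH -1  → 0 -1
DIV      → 0
PUSH -54 → 0 -54
STORE 1  → 0

1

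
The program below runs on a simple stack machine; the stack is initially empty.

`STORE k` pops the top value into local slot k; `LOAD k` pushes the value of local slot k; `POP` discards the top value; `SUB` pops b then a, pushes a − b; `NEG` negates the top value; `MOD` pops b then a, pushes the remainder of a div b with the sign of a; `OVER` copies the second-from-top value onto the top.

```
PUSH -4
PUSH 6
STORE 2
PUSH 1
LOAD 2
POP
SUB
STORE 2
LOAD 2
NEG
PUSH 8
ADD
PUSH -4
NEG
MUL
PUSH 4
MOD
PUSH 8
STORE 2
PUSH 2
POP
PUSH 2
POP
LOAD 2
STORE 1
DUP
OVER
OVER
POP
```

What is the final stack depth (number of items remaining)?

PUSH -4 → [-4]
PUSH 6  → [-4, 6]
STORE 2 → [-4]
PUSH 1  → [-4, 1]
LOAD 2  → [-4, 1, 6]
POP     → [-4, 1]
SUB     → [-5]
STORE 2 → []
LOAD 2  → [-5]
NEG     → [5]
PUSH 8  → [5, 8]
ADD     → [13]
PUSH -4 → [13, -4]
NEG     → [13, 4]
MUL     → [52]
PUSH 4  → [52, 4]
MOD     → [0]
PUSH 8  → [0, 8]
STORE 2 → [0]
PUSH 2  → [0, 2]
POP     → [0]
PUSH 2  → [0, 2]
POP     → [0]
LOAD 2  → [0, 8]
STORE 1 → [0]
DUP     → [0, 0]
OVER    → [0, 0, 0]
OVER    → [0, 0, 0, 0]
POP     → [0, 0, 0]

3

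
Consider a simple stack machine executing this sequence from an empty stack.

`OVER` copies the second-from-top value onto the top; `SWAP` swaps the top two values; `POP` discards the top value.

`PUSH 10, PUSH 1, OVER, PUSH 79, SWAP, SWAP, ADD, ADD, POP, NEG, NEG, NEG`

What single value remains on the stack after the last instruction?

PUSH 10 → 10
PUSH 1  → 10 1
OVER    → 10 1 10
PUSH 79 → 10 1 10 79
SWAP    → 10 1 79 10
SWAP    → 10 1 10 79
ADD     → 10 1 89
ADD     → 10 90
POP     → 10
NEG     → -10
NEG     → 10
NEG     → -10

-10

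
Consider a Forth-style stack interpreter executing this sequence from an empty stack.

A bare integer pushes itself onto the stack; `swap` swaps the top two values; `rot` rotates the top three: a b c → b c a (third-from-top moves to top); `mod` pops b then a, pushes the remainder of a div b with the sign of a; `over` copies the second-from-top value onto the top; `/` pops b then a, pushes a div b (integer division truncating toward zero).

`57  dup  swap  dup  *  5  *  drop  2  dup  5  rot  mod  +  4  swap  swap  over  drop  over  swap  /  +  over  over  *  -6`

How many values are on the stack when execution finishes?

4

57   → [57]
dup  → [57, 57]
swap → [57, 57]
dup  → [57, 57, 57]
*    → [57, 3249]
5    → [57, 3249, 5]
*    → [57, 16245]
drop → [57]
2    → [57, 2]
dup  → [57, 2, 2]
5    → [57, 2, 2, 5]
rot  → [57, 2, 5, 2]
mod  → [57, 2, 1]
+    → [57, 3]
4    → [57, 3, 4]
swap → [57, 4, 3]
swap → [57, 3, 4]
over → [57, 3, 4, 3]
drop → [57, 3, 4]
over → [57, 3, 4, 3]
swap → [57, 3, 3, 4]
/    → [57, 3, 0]
+    → [57, 3]
over → [57, 3, 57]
over → [57, 3, 57, 3]
*    → [57, 3, 171]
-6   → [57, 3, 171, -6]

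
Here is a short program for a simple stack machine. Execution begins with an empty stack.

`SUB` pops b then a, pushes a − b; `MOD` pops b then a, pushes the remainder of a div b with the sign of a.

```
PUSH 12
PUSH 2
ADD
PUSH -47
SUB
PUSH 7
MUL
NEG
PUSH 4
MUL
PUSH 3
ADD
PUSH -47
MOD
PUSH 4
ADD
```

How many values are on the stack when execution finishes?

PUSH 12  -> [12]
PUSH 2   -> [12, 2]
ADD      -> [14]
PUSH -47 -> [14, -47]
SUB      -> [61]
PUSH 7   -> [61, 7]
MUL      -> [427]
NEG      -> [-427]
PUSH 4   -> [-427, 4]
MUL      -> [-1708]
PUSH 3   -> [-1708, 3]
ADD      -> [-1705]
PUSH -47 -> [-1705, -47]
MOD      -> [-13]
PUSH 4   -> [-13, 4]
ADD      -> [-9]

1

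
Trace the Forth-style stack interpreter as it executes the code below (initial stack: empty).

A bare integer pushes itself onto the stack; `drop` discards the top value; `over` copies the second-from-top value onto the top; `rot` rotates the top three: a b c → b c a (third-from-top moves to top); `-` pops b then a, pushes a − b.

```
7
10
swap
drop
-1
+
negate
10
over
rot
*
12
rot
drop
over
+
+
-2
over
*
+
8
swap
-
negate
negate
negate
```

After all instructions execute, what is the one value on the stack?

7      : [7]
10     : [7, 10]
swap   : [10, 7]
drop   : [10]
-1     : [10, -1]
+      : [9]
negate : [-9]
10     : [-9, 10]
over   : [-9, 10, -9]
rot    : [10, -9, -9]
*      : [10, 81]
12     : [10, 81, 12]
rot    : [81, 12, 10]
drop   : [81, 12]
over   : [81, 12, 81]
+      : [81, 93]
+      : [174]
-2     : [174, -2]
over   : [174, -2, 174]
*      : [174, -348]
+      : [-174]
8      : [-174, 8]
swap   : [8, -174]
-      : [182]
negate : [-182]
negate : [182]
negate : [-182]

-182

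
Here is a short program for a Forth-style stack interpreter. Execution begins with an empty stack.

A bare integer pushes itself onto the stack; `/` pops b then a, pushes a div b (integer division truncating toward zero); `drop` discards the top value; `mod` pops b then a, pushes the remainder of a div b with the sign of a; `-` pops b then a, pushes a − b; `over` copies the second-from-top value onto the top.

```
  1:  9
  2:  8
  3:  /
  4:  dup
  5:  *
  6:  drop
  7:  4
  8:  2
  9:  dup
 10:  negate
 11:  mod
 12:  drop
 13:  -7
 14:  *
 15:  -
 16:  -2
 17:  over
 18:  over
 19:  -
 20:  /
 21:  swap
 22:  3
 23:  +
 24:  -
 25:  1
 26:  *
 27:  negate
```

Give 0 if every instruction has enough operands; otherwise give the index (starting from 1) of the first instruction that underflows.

9       9
8       9 8
/       1
dup     1 1
*       1
drop    (empty)
4       4
2       4 2
dup     4 2 2
negate  4 2 -2
mod     4 0
drop    4
-7      4 -7
*       -28
-  — needs 2 operands, stack has 1 → underflow

15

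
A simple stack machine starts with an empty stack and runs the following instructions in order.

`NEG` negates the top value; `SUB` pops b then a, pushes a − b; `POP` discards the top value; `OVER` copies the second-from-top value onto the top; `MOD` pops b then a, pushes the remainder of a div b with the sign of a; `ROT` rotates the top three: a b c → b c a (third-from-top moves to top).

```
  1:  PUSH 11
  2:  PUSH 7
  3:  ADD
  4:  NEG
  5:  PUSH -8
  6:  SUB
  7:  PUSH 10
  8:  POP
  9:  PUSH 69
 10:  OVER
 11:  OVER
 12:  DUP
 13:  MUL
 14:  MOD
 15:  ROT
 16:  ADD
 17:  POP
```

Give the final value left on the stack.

69

PUSH 11  [11]
PUSH 7   [11, 7]
ADD      [18]
NEG      [-18]
PUSH -8  [-18, -8]
SUB      [-10]
PUSH 10  [-10, 10]
POP      [-10]
PUSH 69  [-10, 69]
OVER     [-10, 69, -10]
OVER     [-10, 69, -10, 69]
DUP      [-10, 69, -10, 69, 69]
MUL      [-10, 69, -10, 4761]
MOD      [-10, 69, -10]
ROT      [69, -10, -10]
ADD      [69, -20]
POP      [69]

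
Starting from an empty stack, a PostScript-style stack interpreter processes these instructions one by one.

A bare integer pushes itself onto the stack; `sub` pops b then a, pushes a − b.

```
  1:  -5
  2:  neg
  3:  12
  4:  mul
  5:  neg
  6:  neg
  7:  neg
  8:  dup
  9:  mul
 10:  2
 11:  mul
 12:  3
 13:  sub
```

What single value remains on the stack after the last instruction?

-5   -5
neg  5
12   5 12
mul  60
neg  -60
neg  60
neg  -60
dup  -60 -60
mul  3600
2    3600 2
mul  7200
3    7200 3
sub  7197

7197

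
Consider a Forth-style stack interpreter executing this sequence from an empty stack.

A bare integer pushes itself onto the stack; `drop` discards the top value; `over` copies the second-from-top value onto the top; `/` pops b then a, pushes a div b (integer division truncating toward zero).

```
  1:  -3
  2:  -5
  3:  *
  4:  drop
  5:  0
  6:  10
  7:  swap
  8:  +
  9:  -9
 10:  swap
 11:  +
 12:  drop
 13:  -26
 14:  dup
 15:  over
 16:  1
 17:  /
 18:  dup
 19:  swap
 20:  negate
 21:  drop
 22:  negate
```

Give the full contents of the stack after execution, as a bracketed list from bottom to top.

-3     : [-3]
-5     : [-3, -5]
*      : [15]
drop   : []
0      : [0]
10     : [0, 10]
swap   : [10, 0]
+      : [10]
-9     : [10, -9]
swap   : [-9, 10]
+      : [1]
drop   : []
-26    : [-26]
dup    : [-26, -26]
over   : [-26, -26, -26]
1      : [-26, -26, -26, 1]
/      : [-26, -26, -26]
dup    : [-26, -26, -26, -26]
swap   : [-26, -26, -26, -26]
negate : [-26, -26, -26, 26]
drop   : [-26, -26, -26]
negate : [-26, -26, 26]

[-26, -26, 26]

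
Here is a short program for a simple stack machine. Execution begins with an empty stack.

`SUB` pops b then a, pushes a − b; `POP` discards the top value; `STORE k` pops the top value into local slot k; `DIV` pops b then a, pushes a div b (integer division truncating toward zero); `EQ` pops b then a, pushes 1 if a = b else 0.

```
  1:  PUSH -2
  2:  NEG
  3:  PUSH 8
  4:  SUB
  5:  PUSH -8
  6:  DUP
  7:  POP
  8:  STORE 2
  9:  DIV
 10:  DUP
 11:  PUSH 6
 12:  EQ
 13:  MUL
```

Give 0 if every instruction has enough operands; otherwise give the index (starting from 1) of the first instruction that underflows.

PUSH -2 -> [-2]
NEG     -> [2]
PUSH 8  -> [2, 8]
SUB     -> [-6]
PUSH -8 -> [-6, -8]
DUP     -> [-6, -8, -8]
POP     -> [-6, -8]
STORE 2 -> [-6]
DIV  — needs 2 operands, stack has 1 → underflow

9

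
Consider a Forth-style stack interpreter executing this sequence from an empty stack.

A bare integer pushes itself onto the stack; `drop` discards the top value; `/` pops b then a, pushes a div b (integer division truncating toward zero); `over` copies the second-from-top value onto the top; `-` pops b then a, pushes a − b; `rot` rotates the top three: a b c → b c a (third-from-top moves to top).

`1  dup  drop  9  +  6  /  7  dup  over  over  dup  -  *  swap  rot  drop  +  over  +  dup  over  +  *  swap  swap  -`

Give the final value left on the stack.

1    : [1]
dup  : [1, 1]
drop : [1]
9    : [1, 9]
+    : [10]
6    : [10, 6]
/    : [1]
7    : [1, 7]
dup  : [1, 7, 7]
over : [1, 7, 7, 7]
over : [1, 7, 7, 7, 7]
dup  : [1, 7, 7, 7, 7, 7]
-    : [1, 7, 7, 7, 0]
*    : [1, 7, 7, 0]
swap : [1, 7, 0, 7]
rot  : [1, 0, 7, 7]
drop : [1, 0, 7]
+    : [1, 7]
over : [1, 7, 1]
+    : [1, 8]
dup  : [1, 8, 8]
over : [1, 8, 8, 8]
+    : [1, 8, 16]
*    : [1, 128]
swap : [128, 1]
swap : [1, 128]
-    : [-127]

-127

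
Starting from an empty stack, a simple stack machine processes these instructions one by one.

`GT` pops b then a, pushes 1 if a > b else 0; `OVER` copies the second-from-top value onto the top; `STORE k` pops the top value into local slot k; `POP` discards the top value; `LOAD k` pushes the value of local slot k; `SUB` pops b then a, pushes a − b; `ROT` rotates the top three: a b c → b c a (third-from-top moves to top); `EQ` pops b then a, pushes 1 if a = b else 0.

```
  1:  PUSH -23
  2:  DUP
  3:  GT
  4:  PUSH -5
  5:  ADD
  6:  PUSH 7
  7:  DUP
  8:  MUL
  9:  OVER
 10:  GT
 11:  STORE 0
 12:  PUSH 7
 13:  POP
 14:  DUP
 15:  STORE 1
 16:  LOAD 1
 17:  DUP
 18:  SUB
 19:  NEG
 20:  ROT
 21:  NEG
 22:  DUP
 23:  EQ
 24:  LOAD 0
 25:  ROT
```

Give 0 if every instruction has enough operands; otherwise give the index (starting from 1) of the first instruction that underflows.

20

PUSH -23 -> [-23]
DUP      -> [-23, -23]
GT       -> [0]
PUSH -5  -> [0, -5]
ADD      -> [-5]
PUSH 7   -> [-5, 7]
DUP      -> [-5, 7, 7]
MUL      -> [-5, 49]
OVER     -> [-5, 49, -5]
GT       -> [-5, 1]
STORE 0  -> [-5]
PUSH 7   -> [-5, 7]
POP      -> [-5]
DUP      -> [-5, -5]
STORE 1  -> [-5]
LOAD 1   -> [-5, -5]
DUP      -> [-5, -5, -5]
SUB      -> [-5, 0]
NEG      -> [-5, 0]
ROT  — needs 3 operands, stack has 2 → underflow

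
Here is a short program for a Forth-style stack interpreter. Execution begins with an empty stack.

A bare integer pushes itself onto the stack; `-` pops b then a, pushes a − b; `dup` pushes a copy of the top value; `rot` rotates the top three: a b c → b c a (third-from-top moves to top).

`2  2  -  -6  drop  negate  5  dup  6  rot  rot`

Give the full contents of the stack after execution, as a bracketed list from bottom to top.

[0, 6, 5, 5]

2      -> [2]
2      -> [2, 2]
-      -> [0]
-6     -> [0, -6]
drop   -> [0]
negate -> [0]
5      -> [0, 5]
dup    -> [0, 5, 5]
6      -> [0, 5, 5, 6]
rot    -> [0, 5, 6, 5]
rot    -> [0, 6, 5, 5]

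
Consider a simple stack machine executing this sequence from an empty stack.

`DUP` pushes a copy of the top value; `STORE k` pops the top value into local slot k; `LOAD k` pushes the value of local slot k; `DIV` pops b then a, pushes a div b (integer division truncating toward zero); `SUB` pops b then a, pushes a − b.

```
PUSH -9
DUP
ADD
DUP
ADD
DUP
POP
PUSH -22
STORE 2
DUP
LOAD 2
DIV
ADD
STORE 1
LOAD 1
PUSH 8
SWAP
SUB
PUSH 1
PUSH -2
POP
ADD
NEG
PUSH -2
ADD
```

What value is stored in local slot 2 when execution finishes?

PUSH -9  : [-9]
DUP      : [-9, -9]
ADD      : [-18]
DUP      : [-18, -18]
ADD      : [-36]
DUP      : [-36, -36]
POP      : [-36]
PUSH -22 : [-36, -22]
STORE 2  : [-36]
DUP      : [-36, -36]
LOAD 2   : [-36, -36, -22]
DIV      : [-36, 1]
ADD      : [-35]
STORE 1  : []
LOAD 1   : [-35]
PUSH 8   : [-35, 8]
SWAP     : [8, -35]
SUB      : [43]
PUSH 1   : [43, 1]
PUSH -2  : [43, 1, -2]
POP      : [43, 1]
ADD      : [44]
NEG      : [-44]
PUSH -2  : [-44, -2]
ADD      : [-46]

-22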